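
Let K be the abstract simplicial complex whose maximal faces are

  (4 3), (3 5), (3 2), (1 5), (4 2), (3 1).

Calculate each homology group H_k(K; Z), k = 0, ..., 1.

Order the vertices as 1 < 2 < 3 < 4 < 5. Listing each simplex with vertices in this order, K has dimension 1 with simplices:

  0-simplices (5): [1], [2], [3], [4], [5]
  1-simplices (6): [1,3], [1,5], [2,3], [2,4], [3,4], [3,5]

Hence C_0 ≅ Z^5, C_1 ≅ Z^6.

The boundary map ∂_1: C_1 → C_0 maps an edge to its endpoints' difference, ∂[p,q] = q − p. For instance
  ∂[3,5] = [5] − [3].
The 5×6 boundary matrix has rank 4 and Smith normal form diag(1,1,1,1).

Computing H_k = (kernel of ∂_k) / (image of ∂_{k+1}):

  H_0: rank C_0 − rank ∂_1 = 5 − 4 = 1, and the invariant factors of ∂_1 are all 1, so H_0 ≅ Z.
  H_1: rank ker ∂_1 − rank ∂_2 = (6 − 4) − 0 = 2, and there is no ∂_2, so H_1 ≅ Z^2.

(K is a triangulation of a wedge of 2 circles.)

H_0 = Z,  H_1 = Z^2.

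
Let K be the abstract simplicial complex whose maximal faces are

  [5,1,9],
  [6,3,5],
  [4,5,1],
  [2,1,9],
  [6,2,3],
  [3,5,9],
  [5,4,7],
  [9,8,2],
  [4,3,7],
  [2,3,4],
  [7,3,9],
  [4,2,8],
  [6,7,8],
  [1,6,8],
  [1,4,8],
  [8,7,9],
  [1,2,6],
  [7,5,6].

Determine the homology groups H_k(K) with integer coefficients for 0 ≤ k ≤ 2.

H_0 ≅ Z,  H_1 ≅ Z ⊕ Z/2,  H_2 = 0.

Take the total order 1 < 2 < 3 < 4 < 5 < 6 < 7 < 8 < 9 on the vertex set. Then K (dimension 2) consists of the simplices:

  0-simplices (9): [1], [2], [3], [4], [5], [6], [7], [8], [9]
  1-simplices (27): (27 of them)
  2-simplices (18): [1,2,6], [1,2,9], [1,4,5], [1,4,8], [1,5,9], [1,6,8], [2,3,4], [2,3,6], [2,4,8], [2,8,9], [3,4,7], [3,5,6], [3,5,9], [3,7,9], [4,5,7], [5,6,7], [6,7,8], [7,8,9]

giving chain groups C_0 ≅ Z^9, C_1 ≅ Z^27, C_2 ≅ Z^18.

Boundary ∂_1: C_1 → C_0 is given by ∂[p,q] = [q] − [p]. For instance
  ∂[6,8] = [8] − [6].
This gives a 9×27 integer matrix of rank 8; reducing to Smith normal form yields diagonal entries (1,1,1,1,1,1,1,1).

∂_2: C_2 → C_1 sends each 2-simplex [p,q,r] to [q,r] − [p,r] + [p,q]. For instance
  ∂[1,4,5] = [4,5] − [1,5] + [1,4],
  ∂[3,7,9] = [7,9] − [3,9] + [3,7].
This gives a 27×18 integer matrix of rank 18; reducing to Smith normal form yields diagonal entries (1,1,1,1,1,1,1,1,1,1,1,1,1,1,1,1,1,2).

Now H_k = ker ∂_k / im ∂_{k+1}, so:

  H_0: rank C_0 − rank ∂_1 = 9 − 8 = 1, and the invariant factors of ∂_1 are all 1, so H_0 ≅ Z.
  H_1: rank ker ∂_1 − rank ∂_2 = (27 − 8) − 18 = 1, and ∂_2 has invariant factor 2 > 1, so H_1 ≅ Z ⊕ Z/2.
  H_2: rank ker ∂_2 − rank ∂_3 = (18 − 18) − 0 = 0, and there is no ∂_3, so H_2 ≅ 0.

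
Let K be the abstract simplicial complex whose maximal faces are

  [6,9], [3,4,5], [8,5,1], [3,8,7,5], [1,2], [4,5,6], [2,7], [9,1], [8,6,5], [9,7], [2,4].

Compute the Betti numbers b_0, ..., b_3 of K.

Order the vertices as 1 < 2 < 3 < 4 < 5 < 6 < 7 < 8 < 9. Listing each simplex with vertices in this order, K has dimension 3 with simplices:

  0-simplices (9): [1], [2], [3], [4], [5], [6], [7], [8], [9]
  1-simplices (19): [1,2], [1,5], [1,8], [1,9], [2,4], [2,7], [3,4], [3,5], [3,7], [3,8], [4,5], [4,6], [5,6], [5,7], [5,8], [6,8], [6,9], [7,8], [7,9]
  2-simplices (8): [1,5,8], [3,4,5], [3,5,7], [3,5,8], [3,7,8], [4,5,6], [5,6,8], [5,7,8]
  3-simplices (1): [3,5,7,8]

giving chain groups C_0 ≅ Z^9, C_1 ≅ Z^19, C_2 ≅ Z^8, C_3 ≅ Z^1.

The boundary map ∂_1: C_1 → C_0 sends each edge [p,q] (with p < q) to q − p. For instance
  ∂[1,2] = [2] − [1].
As a 9×19 matrix over Z this has rank 8, with invariant factors (1,1,1,1,1,1,1,1).

∂_2: C_2 → C_1 acts by ∂[p,q,r] = [q,r] − [p,r] + [p,q]. For instance
  ∂[3,4,5] = [4,5] − [3,5] + [3,4],
  ∂[1,5,8] = [5,8] − [1,8] + [1,5].
As a 19×8 matrix over Z this has rank 7, with invariant factors (1,1,1,1,1,1,1).

The boundary map ∂_3: C_3 → C_2 sends each 3-simplex σ to the alternating sum Σ_i (−1)^i (σ with its i-th vertex removed). For instance
  ∂[3,5,7,8] = [5,7,8] − [3,7,8] + [3,5,8] − [3,5,7].
This gives a 8×1 integer matrix of rank 1; reducing to Smith normal form yields diagonal entries (1).

Computing H_k = (kernel of ∂_k) / (image of ∂_{k+1}):

  H_0: rank C_0 − rank ∂_1 = 9 − 8 = 1, and the invariant factors of ∂_1 are all 1, so H_0 ≅ Z.
  H_1: rank ker ∂_1 − rank ∂_2 = (19 − 8) − 7 = 4, and the invariant factors of ∂_2 are all 1, so H_1 ≅ Z^4.
  H_2: rank ker ∂_2 − rank ∂_3 = (8 − 7) − 1 = 0, and the invariant factors of ∂_3 are all 1, so H_2 ≅ 0.
  H_3: rank ker ∂_3 − rank ∂_4 = (1 − 1) − 0 = 0, and there is no ∂_4, so H_3 ≅ 0.

As a check, the Euler characteristic is 9 − 19 + 8 − 1 = -3, which agrees with 1 − 4 + 0 − 0 = -3.

Hence the Betti numbers are b_0 = 1, b_1 = 4, b_2 = 0, b_3 = 0.

b_0 = 1, b_1 = 4, b_2 = 0, b_3 = 0.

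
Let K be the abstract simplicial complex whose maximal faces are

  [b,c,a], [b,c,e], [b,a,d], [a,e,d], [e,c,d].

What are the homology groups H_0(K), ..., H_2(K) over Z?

Order the vertices as a < b < c < d < e. Listing each simplex with vertices in this order, K has dimension 2 with simplices:

  0-simplices (5): a, b, c, d, e
  1-simplices (10): ab, ac, ad, ae, bc, bd, be, cd, ce, de
  2-simplices (5): abc, abd, ade, bce, cde

giving chain groups C_0 ≅ Z^5, C_1 ≅ Z^10, C_2 ≅ Z^5.

The boundary map ∂_1: C_1 → C_0 maps an edge to its endpoints' difference, ∂[p,q] = q − p. For instance
  ∂ae = e − a.
This gives a 5×10 integer matrix of rank 4; reducing to Smith normal form yields diagonal entries (1,1,1,1).

The boundary map ∂_2: C_2 → C_1 acts by ∂[p,q,r] = [q,r] − [p,r] + [p,q]. For instance
  ∂bce = ce − be + bc,
  ∂ade = de − ae + ad.
This gives a 10×5 integer matrix of rank 5; reducing to Smith normal form yields diagonal entries (1,1,1,1,1).

From H_k ≅ ker(∂_k) / im(∂_{k+1}) we obtain:

  H_0: rank C_0 − rank ∂_1 = 5 − 4 = 1, and the invariant factors of ∂_1 are all 1, so H_0 = Z.
  H_1: rank ker ∂_1 − rank ∂_2 = (10 − 4) − 5 = 1, and the invariant factors of ∂_2 are all 1, so H_1 = Z.
  H_2: rank ker ∂_2 − rank ∂_3 = (5 − 5) − 0 = 0, and there is no ∂_3, so H_2 = 0.

As a check, the Euler characteristic is 5 − 10 + 5 = 0, which agrees with 1 − 1 + 0 = 0.

H_0 ≅ Z,  H_1 ≅ Z,  H_2 = 0.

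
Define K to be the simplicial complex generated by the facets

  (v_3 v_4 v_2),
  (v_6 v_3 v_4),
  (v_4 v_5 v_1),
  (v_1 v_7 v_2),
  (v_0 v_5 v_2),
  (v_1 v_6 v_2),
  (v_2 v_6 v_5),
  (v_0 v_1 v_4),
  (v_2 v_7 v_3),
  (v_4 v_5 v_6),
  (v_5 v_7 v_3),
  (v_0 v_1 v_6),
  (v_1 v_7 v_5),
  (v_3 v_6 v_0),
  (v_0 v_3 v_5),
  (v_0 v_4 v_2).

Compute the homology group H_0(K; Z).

H_0 = Z.

Take the total order v_0 < v_1 < v_2 < v_3 < v_4 < v_5 < v_6 < v_7 on the vertex set. Then K (dimension 2) consists of the simplices:

  0-simplices (8): [v_0], [v_1], [v_2], [v_3], [v_4], [v_5], [v_6], [v_7]
  1-simplices (24): (24 of them)
  2-simplices (16): (16 of them)

giving chain groups C_0 ≅ Z^8, C_1 ≅ Z^24, C_2 ≅ Z^16.

Boundary ∂_1: C_1 → C_0 sends each edge [p,q] (with p < q) to q − p. For instance
  ∂[v_3,v_4] = [v_4] − [v_3].
As a 8×24 matrix over Z this has rank 7, with invariant factors (1,1,1,1,1,1,1).

The boundary map ∂_2: C_2 → C_1 maps a triangle to the signed sum of its edges. For instance
  ∂[v_0,v_3,v_5] = [v_3,v_5] − [v_0,v_5] + [v_0,v_3],
  ∂[v_3,v_5,v_7] = [v_5,v_7] − [v_3,v_7] + [v_3,v_5].
The 24×16 boundary matrix has rank 15 and Smith normal form diag(1,1,1,1,1,1,1,1,1,1,1,1,1,1,1).

Computing H_k = (kernel of ∂_k) / (image of ∂_{k+1}):

  H_0: rank C_0 − rank ∂_1 = 8 − 7 = 1, and the invariant factors of ∂_1 are all 1, so H_0 ≅ Z.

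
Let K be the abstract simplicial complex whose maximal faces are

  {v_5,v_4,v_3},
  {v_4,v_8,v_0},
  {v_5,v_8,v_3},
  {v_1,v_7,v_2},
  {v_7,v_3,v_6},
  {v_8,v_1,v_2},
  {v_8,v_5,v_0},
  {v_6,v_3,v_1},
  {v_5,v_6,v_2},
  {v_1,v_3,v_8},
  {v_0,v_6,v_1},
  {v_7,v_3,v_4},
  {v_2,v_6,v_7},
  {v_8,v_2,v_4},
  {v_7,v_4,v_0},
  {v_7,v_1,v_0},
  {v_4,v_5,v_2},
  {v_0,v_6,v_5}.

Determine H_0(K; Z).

H_0 = Z.

Take the total order v_0 < v_1 < v_2 < v_3 < v_4 < v_5 < v_6 < v_7 < v_8 on the vertex set. Then K (dimension 2) consists of the simplices:

  0-simplices (9): [v_0], [v_1], [v_2], [v_3], [v_4], [v_5], [v_6], [v_7], [v_8]
  1-simplices (27): (27 of them)
  2-simplices (18): (18 of them)

Hence C_0 ≅ Z^9, C_1 ≅ Z^27, C_2 ≅ Z^18.

The boundary map ∂_1: C_1 → C_0 is given by ∂[p,q] = [q] − [p]. For instance
  ∂[v_4,v_5] = [v_5] − [v_4].
The resulting 9×27 matrix has rank 8, and its Smith normal form has invariant factors (1,1,1,1,1,1,1,1).

The boundary map ∂_2: C_2 → C_1 acts by ∂[p,q,r] = [q,r] − [p,r] + [p,q]. For instance
  ∂[v_3,v_6,v_7] = [v_6,v_7] − [v_3,v_7] + [v_3,v_6],
  ∂[v_3,v_5,v_8] = [v_5,v_8] − [v_3,v_8] + [v_3,v_5].
The 27×18 boundary matrix has rank 18 and Smith normal form diag(1,1,1,1,1,1,1,1,1,1,1,1,1,1,1,1,1,2).

From H_k ≅ ker(∂_k) / im(∂_{k+1}) we obtain:

  H_0: rank C_0 − rank ∂_1 = 9 − 8 = 1, and the invariant factors of ∂_1 are all 1, so H_0 ≅ Z.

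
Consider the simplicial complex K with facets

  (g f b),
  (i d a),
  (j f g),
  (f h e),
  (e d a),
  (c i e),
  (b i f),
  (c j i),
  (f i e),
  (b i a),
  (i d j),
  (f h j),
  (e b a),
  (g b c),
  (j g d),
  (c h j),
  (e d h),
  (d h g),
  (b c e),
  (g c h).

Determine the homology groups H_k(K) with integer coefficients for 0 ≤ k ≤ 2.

We work with the vertex ordering a < b < c < d < e < f < g < h < i < j. The simplices of K, each written with vertices in increasing order, are:

  0-simplices (10): a, b, c, d, e, f, g, h, i, j
  1-simplices (30): ab, ad, ae, ai, bc, be, bf, bg, bi, ce, cg, ch, ci, cj, de, dg, dh, di, dj, ef, eh, ei, fg, fh, fi, fj, gh, gj, hj, ij
  2-simplices (20): abe, abi, ade, adi, bce, bcg, bfg, bfi, cei, cgh, chj, cij, deh, dgh, dgj, dij, efh, efi, fgj, fhj

giving chain groups C_0 ≅ Z^10, C_1 ≅ Z^30, C_2 ≅ Z^20.

Boundary ∂_1: C_1 → C_0 sends each edge [p,q] (with p < q) to q − p.
The resulting 10×30 matrix has rank 9, and its Smith normal form has invariant factors (1,1,1,1,1,1,1,1,1).

∂_2: C_2 → C_1 acts by ∂[p,q,r] = [q,r] − [p,r] + [p,q]. For instance
  ∂deh = eh − dh + de,
  ∂abi = bi − ai + ab.
The 30×20 boundary matrix has rank 20 and Smith normal form diag(1,1,1,1,1,1,1,1,1,1,1,1,1,1,1,1,1,1,1,2).

Reading off H_k = ker ∂_k / im ∂_{k+1}:

  H_0: rank C_0 − rank ∂_1 = 10 − 9 = 1, and the invariant factors of ∂_1 are all 1, so H_0 = Z.
  H_1: rank ker ∂_1 − rank ∂_2 = (30 − 9) − 20 = 1, and ∂_2 has invariant factor 2 > 1, so H_1 = Z ⊕ Z_2.
  H_2: rank ker ∂_2 − rank ∂_3 = (20 − 20) − 0 = 0, and there is no ∂_3, so H_2 = 0.

As a check, the Euler characteristic is 10 − 30 + 20 = 0, which agrees with 1 − 1 + 0 = 0.
(K is a triangulation of the Klein bottle.)

H_0 ≅ Z,  H_1 ≅ Z ⊕ Z_2,  H_2 = 0.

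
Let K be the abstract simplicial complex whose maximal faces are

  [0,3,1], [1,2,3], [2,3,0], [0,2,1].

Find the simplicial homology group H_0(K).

Fix the vertex order 0 < 1 < 2 < 3 and write every simplex with vertices in increasing order. Then dim K = 2 and the simplices of K are:

  0-simplices (4): [0], [1], [2], [3]
  1-simplices (6): [0,1], [0,2], [0,3], [1,2], [1,3], [2,3]
  2-simplices (4): [0,1,2], [0,1,3], [0,2,3], [1,2,3]

giving chain groups C_0 ≅ Z^4, C_1 ≅ Z^6, C_2 ≅ Z^4.

Boundary ∂_1: C_1 → C_0 sends each edge [p,q] (with p < q) to q − p. For instance
  ∂[1,3] = [3] − [1].
This gives a 4×6 integer matrix of rank 3; reducing to Smith normal form yields diagonal entries (1,1,1).

Boundary ∂_2: C_2 → C_1 sends each 2-simplex [p,q,r] to [q,r] − [p,r] + [p,q]. For instance
  ∂[0,1,2] = [1,2] − [0,2] + [0,1],
  ∂[1,2,3] = [2,3] − [1,3] + [1,2].
The resulting 6×4 matrix has rank 3, and its Smith normal form has invariant factors (1,1,1).

Now H_k = ker ∂_k / im ∂_{k+1}, so:

  H_0: rank C_0 − rank ∂_1 = 4 − 3 = 1, and the invariant factors of ∂_1 are all 1, so H_0 ≅ Z.

H_0 ≅ Z.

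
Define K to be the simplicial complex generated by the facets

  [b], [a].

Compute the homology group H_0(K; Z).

H_0 = Z^2.

K has 2 vertices.
rank ∂_0 = 0, rank ∂_1 = 0 ⇒ b_0 = 2 − 0 − 0 = 2. So H_0 ≅ Z^2.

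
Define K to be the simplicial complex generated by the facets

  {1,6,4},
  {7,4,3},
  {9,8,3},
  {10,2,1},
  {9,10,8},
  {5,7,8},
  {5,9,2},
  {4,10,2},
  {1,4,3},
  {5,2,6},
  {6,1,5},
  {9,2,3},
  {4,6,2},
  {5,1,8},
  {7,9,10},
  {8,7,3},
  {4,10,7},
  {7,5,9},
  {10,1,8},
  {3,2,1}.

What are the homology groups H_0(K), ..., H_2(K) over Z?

K has 10 vertices, 30 edges, 20 triangles.
rank ∂_0 = 0, rank ∂_1 = 9 ⇒ b_0 = 10 − 0 − 9 = 1; all invariant factors of ∂_1 are 1 so no torsion. So H_0 ≅ Z.
rank ∂_1 = 9, rank ∂_2 = 20 ⇒ b_1 = 30 − 9 − 20 = 1; ∂_2 has invariant factor(s) [2] giving torsion. So H_1 ≅ Z ⊕ Z/2Z.
rank ∂_2 = 20, rank ∂_3 = 0 ⇒ b_2 = 20 − 20 − 0 = 0. So H_2 ≅ 0.

H_0 = Z,  H_1 = Z ⊕ Z/2Z,  H_2 = 0.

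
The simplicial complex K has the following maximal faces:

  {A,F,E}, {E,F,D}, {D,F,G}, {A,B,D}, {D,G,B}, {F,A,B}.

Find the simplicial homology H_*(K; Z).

We work with the vertex ordering A < B < D < E < F < G. The simplices of K, each written with vertices in increasing order, are:

  0-simplices (6): A, B, D, E, F, G
  1-simplices (12): AB, AD, AE, AF, BD, BF, BG, DE, DF, DG, EF, FG
  2-simplices (6): ABD, ABF, AEF, BDG, DEF, DFG

Hence C_0 ≅ Z^6, C_1 ≅ Z^12, C_2 ≅ Z^6.

The boundary map ∂_1: C_1 → C_0 is given by ∂[p,q] = [q] − [p].
This gives a 6×12 integer matrix of rank 5; reducing to Smith normal form yields diagonal entries (1,1,1,1,1).

The boundary map ∂_2: C_2 → C_1 maps a triangle to the signed sum of its edges. For instance
  ∂AEF = EF − AF + AE,
  ∂DFG = FG − DG + DF.
The resulting 12×6 matrix has rank 6, and its Smith normal form has invariant factors (1,1,1,1,1,1).

Reading off H_k = ker ∂_k / im ∂_{k+1}:

  H_0: rank C_0 − rank ∂_1 = 6 − 5 = 1, and the invariant factors of ∂_1 are all 1, so H_0 ≅ Z.
  H_1: rank ker ∂_1 − rank ∂_2 = (12 − 5) − 6 = 1, and the invariant factors of ∂_2 are all 1, so H_1 ≅ Z.
  H_2: rank ker ∂_2 − rank ∂_3 = (6 − 6) − 0 = 0, and there is no ∂_3, so H_2 ≅ 0.

H_0 = Z,  H_1 = Z,  H_2 = 0.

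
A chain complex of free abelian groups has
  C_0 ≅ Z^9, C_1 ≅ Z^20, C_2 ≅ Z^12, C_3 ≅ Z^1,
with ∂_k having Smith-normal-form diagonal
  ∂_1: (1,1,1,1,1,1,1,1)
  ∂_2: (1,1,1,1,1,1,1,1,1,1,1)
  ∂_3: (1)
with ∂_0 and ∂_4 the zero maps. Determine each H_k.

H_0 = Z,  H_1 = Z,  H_2 = 0,  H_3 = 0.

H_0: b_0 = 9 − 0 − 8 = 1; torsion from ∂_1 factors > 1: none. So H_0 = Z.
H_1: b_1 = 20 − 8 − 11 = 1; torsion from ∂_2 factors > 1: none. So H_1 = Z.
H_2: b_2 = 12 − 11 − 1 = 0; torsion from ∂_3 factors > 1: none. So H_2 = 0.
H_3: b_3 = 1 − 1 − 0 = 0; torsion from ∂_4 factors > 1: none. So H_3 = 0.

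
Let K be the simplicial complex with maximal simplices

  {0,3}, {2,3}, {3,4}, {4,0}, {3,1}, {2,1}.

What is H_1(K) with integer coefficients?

H_1 ≅ Z^2.

Fix the vertex order 0 < 1 < 2 < 3 < 4 and write every simplex with vertices in increasing order. Then dim K = 1 and the simplices of K are:

  0-simplices (5): [0], [1], [2], [3], [4]
  1-simplices (6): [0,3], [0,4], [1,2], [1,3], [2,3], [3,4]

giving chain groups C_0 ≅ Z^5, C_1 ≅ Z^6.

Boundary ∂_1: C_1 → C_0 maps an edge to its endpoints' difference, ∂[p,q] = q − p.
The 5×6 boundary matrix has rank 4 and Smith normal form diag(1,1,1,1).

Reading off H_k = ker ∂_k / im ∂_{k+1}:

  H_1: rank ker ∂_1 − rank ∂_2 = (6 − 4) − 0 = 2, and there is no ∂_2, so H_1 ≅ Z^2.

(K is a triangulation of a wedge of 2 circles.)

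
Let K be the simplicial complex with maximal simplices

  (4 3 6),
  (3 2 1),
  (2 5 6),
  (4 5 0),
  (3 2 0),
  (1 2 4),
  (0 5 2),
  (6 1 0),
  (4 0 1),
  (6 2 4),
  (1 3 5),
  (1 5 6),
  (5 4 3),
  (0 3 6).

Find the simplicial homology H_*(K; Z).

H_0 = Z,  H_1 = Z^2,  H_2 = Z.

Take the total order 0 < 1 < 2 < 3 < 4 < 5 < 6 on the vertex set. Then K (dimension 2) consists of the simplices:

  0-simplices (7): [0], [1], [2], [3], [4], [5], [6]
  1-simplices (21): [0,1], [0,2], [0,3], [0,4], [0,5], [0,6], [1,2], [1,3], [1,4], [1,5], [1,6], [2,3], [2,4], [2,5], [2,6], [3,4], [3,5], [3,6], [4,5], [4,6], [5,6]
  2-simplices (14): [0,1,4], [0,1,6], [0,2,3], [0,2,5], [0,3,6], [0,4,5], [1,2,3], [1,2,4], [1,3,5], [1,5,6], [2,4,6], [2,5,6], [3,4,5], [3,4,6]

so the chain groups are C_0 ≅ Z^7, C_1 ≅ Z^21, C_2 ≅ Z^14.

The boundary map ∂_1: C_1 → C_0 sends each edge [p,q] (with p < q) to q − p.
The 7×21 boundary matrix has rank 6 and Smith normal form diag(1,1,1,1,1,1).

∂_2: C_2 → C_1 maps a triangle to the signed sum of its edges. For instance
  ∂[0,3,6] = [3,6] − [0,6] + [0,3],
  ∂[1,2,3] = [2,3] − [1,3] + [1,2].
The resulting 21×14 matrix has rank 13, and its Smith normal form has invariant factors (1,1,1,1,1,1,1,1,1,1,1,1,1).

Computing H_k = (kernel of ∂_k) / (image of ∂_{k+1}):

  H_0: rank C_0 − rank ∂_1 = 7 − 6 = 1, and the invariant factors of ∂_1 are all 1, so H_0 ≅ Z.
  H_1: rank ker ∂_1 − rank ∂_2 = (21 − 6) − 13 = 2, and the invariant factors of ∂_2 are all 1, so H_1 ≅ Z^2.
  H_2: rank ker ∂_2 − rank ∂_3 = (14 − 13) − 0 = 1, and there is no ∂_3, so H_2 ≅ Z.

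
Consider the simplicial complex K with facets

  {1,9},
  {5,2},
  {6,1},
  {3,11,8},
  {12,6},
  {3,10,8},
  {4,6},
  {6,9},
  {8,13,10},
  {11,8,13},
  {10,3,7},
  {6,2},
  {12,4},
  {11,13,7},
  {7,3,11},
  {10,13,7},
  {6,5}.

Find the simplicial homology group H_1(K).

K has 13 vertices, 21 edges, 8 triangles.
rank ∂_1 = 11, rank ∂_2 = 7 ⇒ b_1 = 21 − 11 − 7 = 3; all invariant factors of ∂_2 are 1 so no torsion. So H_1 ≅ Z^3.

H_1 = Z^3.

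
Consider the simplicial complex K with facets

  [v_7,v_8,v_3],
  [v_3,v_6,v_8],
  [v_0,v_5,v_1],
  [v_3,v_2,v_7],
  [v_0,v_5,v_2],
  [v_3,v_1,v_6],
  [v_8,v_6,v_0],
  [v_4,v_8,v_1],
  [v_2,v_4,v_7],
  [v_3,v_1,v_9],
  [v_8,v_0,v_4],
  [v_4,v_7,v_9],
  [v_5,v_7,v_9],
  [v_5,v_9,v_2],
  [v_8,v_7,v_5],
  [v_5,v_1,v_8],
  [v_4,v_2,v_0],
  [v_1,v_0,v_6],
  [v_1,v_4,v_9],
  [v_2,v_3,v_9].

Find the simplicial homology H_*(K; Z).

Order the vertices as v_0 < v_1 < v_2 < v_3 < v_4 < v_5 < v_6 < v_7 < v_8 < v_9. Listing each simplex with vertices in this order, K has dimension 2 with simplices:

  0-simplices (10): [v_0], [v_1], [v_2], [v_3], [v_4], [v_5], [v_6], [v_7], [v_8], [v_9]
  1-simplices (30): (30 of them)
  2-simplices (20): (20 of them)

giving chain groups C_0 ≅ Z^10, C_1 ≅ Z^30, C_2 ≅ Z^20.

Boundary ∂_1: C_1 → C_0 sends each edge [p,q] (with p < q) to q − p.
The 10×30 boundary matrix has rank 9 and Smith normal form diag(1,1,1,1,1,1,1,1,1).

The boundary map ∂_2: C_2 → C_1 sends each 2-simplex [p,q,r] to [q,r] − [p,r] + [p,q]. For instance
  ∂[v_2,v_5,v_9] = [v_5,v_9] − [v_2,v_9] + [v_2,v_5],
  ∂[v_4,v_7,v_9] = [v_7,v_9] − [v_4,v_9] + [v_4,v_7].
The resulting 30×20 matrix has rank 20, and its Smith normal form has invariant factors (1,1,1,1,1,1,1,1,1,1,1,1,1,1,1,1,1,1,1,2).

Reading off H_k = ker ∂_k / im ∂_{k+1}:

  H_0: rank C_0 − rank ∂_1 = 10 − 9 = 1, and the invariant factors of ∂_1 are all 1, so H_0 ≅ Z.
  H_1: rank ker ∂_1 − rank ∂_2 = (30 − 9) − 20 = 1, and ∂_2 has invariant factor 2 > 1, so H_1 ≅ Z ⊕ Z/2.
  H_2: rank ker ∂_2 − rank ∂_3 = (20 − 20) − 0 = 0, and there is no ∂_3, so H_2 ≅ 0.

(K is a triangulation of the Klein bottle.)

H_0 ≅ Z,  H_1 ≅ Z ⊕ Z/2,  H_2 = 0.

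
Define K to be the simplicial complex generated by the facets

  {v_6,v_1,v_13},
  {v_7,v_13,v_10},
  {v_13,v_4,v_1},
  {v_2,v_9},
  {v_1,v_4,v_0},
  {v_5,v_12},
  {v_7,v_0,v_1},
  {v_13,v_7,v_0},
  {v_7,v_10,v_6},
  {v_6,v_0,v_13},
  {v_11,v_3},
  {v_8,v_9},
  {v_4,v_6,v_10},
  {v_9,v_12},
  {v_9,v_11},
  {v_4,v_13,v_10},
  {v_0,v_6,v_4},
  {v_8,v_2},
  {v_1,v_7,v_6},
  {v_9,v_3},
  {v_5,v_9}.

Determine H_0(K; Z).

K has 14 vertices, 27 edges, 12 triangles.
rank ∂_0 = 0, rank ∂_1 = 12 ⇒ b_0 = 14 − 0 − 12 = 2; all invariant factors of ∂_1 are 1 so no torsion. So H_0 ≅ Z^2.

H_0 ≅ Z^2.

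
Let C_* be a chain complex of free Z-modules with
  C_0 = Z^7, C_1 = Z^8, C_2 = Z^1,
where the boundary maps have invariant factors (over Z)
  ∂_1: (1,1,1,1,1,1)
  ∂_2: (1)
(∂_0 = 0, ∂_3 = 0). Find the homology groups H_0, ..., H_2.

H_0: b_0 = 7 − 0 − 6 = 1; torsion from ∂_1 factors > 1: none. So H_0 = Z.
H_1: b_1 = 8 − 6 − 1 = 1; torsion from ∂_2 factors > 1: none. So H_1 = Z.
H_2: b_2 = 1 − 1 − 0 = 0; torsion from ∂_3 factors > 1: none. So H_2 = 0.

H_0 = Z,  H_1 = Z,  H_2 = 0.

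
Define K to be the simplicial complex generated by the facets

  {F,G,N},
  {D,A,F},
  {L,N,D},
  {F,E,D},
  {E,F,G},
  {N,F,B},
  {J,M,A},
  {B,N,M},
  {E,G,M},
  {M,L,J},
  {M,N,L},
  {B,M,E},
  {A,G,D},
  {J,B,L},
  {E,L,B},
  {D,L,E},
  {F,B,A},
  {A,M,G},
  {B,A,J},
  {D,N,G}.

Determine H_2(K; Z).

Fix the vertex order A < B < D < E < F < G < J < L < M < N and write every simplex with vertices in increasing order. Then dim K = 2 and the simplices of K are:

  0-simplices (10): A, B, D, E, F, G, J, L, M, N
  1-simplices (30): AB, AD, AF, AG, AJ, AM, BE, BF, BJ, BL, BM, BN, DE, DF, DG, DL, DN, EF, EG, EL, EM, FG, FN, GM, GN, JL, JM, LM, LN, MN
  2-simplices (20): ABF, ABJ, ADF, ADG, AGM, AJM, BEL, BEM, BFN, BJL, BMN, DEF, DEL, DGN, DLN, EFG, EGM, FGN, JLM, LMN

Hence C_0 ≅ Z^10, C_1 ≅ Z^30, C_2 ≅ Z^20.

Boundary ∂_1: C_1 → C_0 maps an edge to its endpoints' difference, ∂[p,q] = q − p. For instance
  ∂AF = F − A.
As a 10×30 matrix over Z this has rank 9, with invariant factors (1,1,1,1,1,1,1,1,1).

Boundary ∂_2: C_2 → C_1 maps a triangle to the signed sum of its edges. For instance
  ∂BFN = FN − BN + BF,
  ∂JLM = LM − JM + JL.
This gives a 30×20 integer matrix of rank 20; reducing to Smith normal form yields diagonal entries (1,1,1,1,1,1,1,1,1,1,1,1,1,1,1,1,1,1,1,2).

Now H_k = ker ∂_k / im ∂_{k+1}, so:

  H_2: rank ker ∂_2 − rank ∂_3 = (20 − 20) − 0 = 0, and there is no ∂_3, so H_2 ≅ 0.

H_2 = 0.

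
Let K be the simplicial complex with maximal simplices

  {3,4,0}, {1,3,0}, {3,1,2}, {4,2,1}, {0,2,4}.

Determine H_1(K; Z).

K has 5 vertices, 10 edges, 5 triangles.
rank ∂_1 = 4, rank ∂_2 = 5 ⇒ b_1 = 10 − 4 − 5 = 1; all invariant factors of ∂_2 are 1 so no torsion. So H_1 = Z.

H_1 ≅ Z.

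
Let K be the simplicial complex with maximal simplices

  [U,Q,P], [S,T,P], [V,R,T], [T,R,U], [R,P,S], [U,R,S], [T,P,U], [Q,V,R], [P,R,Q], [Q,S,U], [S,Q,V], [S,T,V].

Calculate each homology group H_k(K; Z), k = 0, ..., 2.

H_0 ≅ Z,  H_1 ≅ Z/2,  H_2 = 0.

We work with the vertex ordering P < Q < R < S < T < U < V. The simplices of K, each written with vertices in increasing order, are:

  0-simplices (7): P, Q, R, S, T, U, V
  1-simplices (18): PQ, PR, PS, PT, PU, QR, QS, QU, QV, RS, RT, RU, RV, ST, SU, SV, TU, TV
  2-simplices (12): PQR, PQU, PRS, PST, PTU, QRV, QSU, QSV, RSU, RTU, RTV, STV

giving chain groups C_0 ≅ Z^7, C_1 ≅ Z^18, C_2 ≅ Z^12.

∂_1: C_1 → C_0 maps an edge to its endpoints' difference, ∂[p,q] = q − p.
This gives a 7×18 integer matrix of rank 6; reducing to Smith normal form yields diagonal entries (1,1,1,1,1,1).

∂_2: C_2 → C_1 maps a triangle to the signed sum of its edges. For instance
  ∂RSU = SU − RU + RS,
  ∂STV = TV − SV + ST.
The 18×12 boundary matrix has rank 12 and Smith normal form diag(1,1,1,1,1,1,1,1,1,1,1,2).

Computing H_k = (kernel of ∂_k) / (image of ∂_{k+1}):

  H_0: rank C_0 − rank ∂_1 = 7 − 6 = 1, and the invariant factors of ∂_1 are all 1, so H_0 = Z.
  H_1: rank ker ∂_1 − rank ∂_2 = (18 − 6) − 12 = 0, and ∂_2 has invariant factor 2 > 1, so H_1 = Z/2.
  H_2: rank ker ∂_2 − rank ∂_3 = (12 − 12) − 0 = 0, and there is no ∂_3, so H_2 = 0.

(K is a triangulation of the real projective plane RP^2.)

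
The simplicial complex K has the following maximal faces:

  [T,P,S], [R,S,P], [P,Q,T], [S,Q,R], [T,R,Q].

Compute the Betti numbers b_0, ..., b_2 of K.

b_0 = 1, b_1 = 1, b_2 = 0.

Take the total order P < Q < R < S < T on the vertex set. Then K (dimension 2) consists of the simplices:

  0-simplices (5): P, Q, R, S, T
  1-simplices (10): PQ, PR, PS, PT, QR, QS, QT, RS, RT, ST
  2-simplices (5): PQT, PRS, PST, QRS, QRT

so the chain groups are C_0 ≅ Z^5, C_1 ≅ Z^10, C_2 ≅ Z^5.

∂_1: C_1 → C_0 is given by ∂[p,q] = [q] − [p].
The resulting 5×10 matrix has rank 4, and its Smith normal form has invariant factors (1,1,1,1).

Boundary ∂_2: C_2 → C_1 sends each 2-simplex [p,q,r] to [q,r] − [p,r] + [p,q]. For instance
  ∂PQT = QT − PT + PQ,
  ∂QRS = RS − QS + QR.
This gives a 10×5 integer matrix of rank 5; reducing to Smith normal form yields diagonal entries (1,1,1,1,1).

From H_k ≅ ker(∂_k) / im(∂_{k+1}) we obtain:

  H_0: rank C_0 − rank ∂_1 = 5 − 4 = 1, and the invariant factors of ∂_1 are all 1, so H_0 ≅ Z.
  H_1: rank ker ∂_1 − rank ∂_2 = (10 − 4) − 5 = 1, and the invariant factors of ∂_2 are all 1, so H_1 ≅ Z.
  H_2: rank ker ∂_2 − rank ∂_3 = (5 − 5) − 0 = 0, and there is no ∂_3, so H_2 ≅ 0.

As a check, the Euler characteristic is 5 − 10 + 5 = 0, which agrees with 1 − 1 + 0 = 0.

Hence the Betti numbers are b_0 = 1, b_1 = 1, b_2 = 0.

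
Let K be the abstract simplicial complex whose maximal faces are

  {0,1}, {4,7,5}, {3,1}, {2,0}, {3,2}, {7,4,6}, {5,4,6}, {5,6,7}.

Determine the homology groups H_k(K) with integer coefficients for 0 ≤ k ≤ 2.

H_0 ≅ Z^2,  H_1 ≅ Z,  H_2 ≅ Z.

Take the total order 0 < 1 < 2 < 3 < 4 < 5 < 6 < 7 on the vertex set. Then K (dimension 2) consists of the simplices:

  0-simplices (8): [0], [1], [2], [3], [4], [5], [6], [7]
  1-simplices (10): [0,1], [0,2], [1,3], [2,3], [4,5], [4,6], [4,7], [5,6], [5,7], [6,7]
  2-simplices (4): [4,5,6], [4,5,7], [4,6,7], [5,6,7]

giving chain groups C_0 ≅ Z^8, C_1 ≅ Z^10, C_2 ≅ Z^4.

∂_1: C_1 → C_0 sends each edge [p,q] (with p < q) to q − p.
The 8×10 boundary matrix has rank 6 and Smith normal form diag(1,1,1,1,1,1).

∂_2: C_2 → C_1 maps a triangle to the signed sum of its edges. For instance
  ∂[5,6,7] = [6,7] − [5,7] + [5,6],
  ∂[4,5,7] = [5,7] − [4,7] + [4,5].
The resulting 10×4 matrix has rank 3, and its Smith normal form has invariant factors (1,1,1).

Now H_k = ker ∂_k / im ∂_{k+1}, so:

  H_0: rank C_0 − rank ∂_1 = 8 − 6 = 2, and the invariant factors of ∂_1 are all 1, so H_0 = Z^2.
  H_1: rank ker ∂_1 − rank ∂_2 = (10 − 6) − 3 = 1, and the invariant factors of ∂_2 are all 1, so H_1 = Z.
  H_2: rank ker ∂_2 − rank ∂_3 = (4 − 3) − 0 = 1, and there is no ∂_3, so H_2 = Z.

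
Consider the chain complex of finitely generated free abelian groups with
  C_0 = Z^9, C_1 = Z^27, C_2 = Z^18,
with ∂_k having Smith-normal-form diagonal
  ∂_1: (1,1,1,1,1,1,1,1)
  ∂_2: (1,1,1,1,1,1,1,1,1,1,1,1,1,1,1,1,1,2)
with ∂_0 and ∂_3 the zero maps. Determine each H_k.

H_0 = Z,  H_1 = Z ⊕ Z/2,  H_2 = 0.

H_0: b_0 = 9 − 0 − 8 = 1; torsion from ∂_1 factors > 1: none. So H_0 = Z.
H_1: b_1 = 27 − 8 − 18 = 1; torsion from ∂_2 factors > 1: [2]. So H_1 = Z ⊕ Z/2.
H_2: b_2 = 18 − 18 − 0 = 0; torsion from ∂_3 factors > 1: none. So H_2 = 0.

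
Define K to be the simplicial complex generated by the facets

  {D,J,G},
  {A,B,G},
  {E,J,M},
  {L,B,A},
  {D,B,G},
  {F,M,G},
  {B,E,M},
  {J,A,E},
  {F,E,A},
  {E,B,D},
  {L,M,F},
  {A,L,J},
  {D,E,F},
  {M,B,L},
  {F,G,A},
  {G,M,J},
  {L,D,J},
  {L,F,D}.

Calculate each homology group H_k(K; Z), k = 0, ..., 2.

H_0 = Z,  H_1 = Z^2,  H_2 = Z.

Fix the vertex order A < B < D < E < F < G < J < L < M and write every simplex with vertices in increasing order. Then dim K = 2 and the simplices of K are:

  0-simplices (9): A, B, D, E, F, G, J, L, M
  1-simplices (27): AB, AE, AF, AG, AJ, AL, BD, BE, BG, BL, BM, DE, DF, DG, DJ, DL, EF, EJ, EM, FG, FL, FM, GJ, GM, JL, JM, LM
  2-simplices (18): ABG, ABL, AEF, AEJ, AFG, AJL, BDE, BDG, BEM, BLM, DEF, DFL, DGJ, DJL, EJM, FGM, FLM, GJM

giving chain groups C_0 ≅ Z^9, C_1 ≅ Z^27, C_2 ≅ Z^18.

∂_1: C_1 → C_0 sends each edge [p,q] (with p < q) to q − p. For instance
  ∂FG = G − F.
This gives a 9×27 integer matrix of rank 8; reducing to Smith normal form yields diagonal entries (1,1,1,1,1,1,1,1).

The boundary map ∂_2: C_2 → C_1 maps a triangle to the signed sum of its edges. For instance
  ∂AEJ = EJ − AJ + AE,
  ∂BDE = DE − BE + BD.
As a 27×18 matrix over Z this has rank 17, with invariant factors (1,1,1,1,1,1,1,1,1,1,1,1,1,1,1,1,1).

Computing H_k = (kernel of ∂_k) / (image of ∂_{k+1}):

  H_0: rank C_0 − rank ∂_1 = 9 − 8 = 1, and the invariant factors of ∂_1 are all 1, so H_0 = Z.
  H_1: rank ker ∂_1 − rank ∂_2 = (27 − 8) − 17 = 2, and the invariant factors of ∂_2 are all 1, so H_1 = Z^2.
  H_2: rank ker ∂_2 − rank ∂_3 = (18 − 17) − 0 = 1, and there is no ∂_3, so H_2 = Z.

As a check, the Euler characteristic is 9 − 27 + 18 = 0, which agrees with 1 − 2 + 1 = 0.
(K is a triangulation of the torus T^2.)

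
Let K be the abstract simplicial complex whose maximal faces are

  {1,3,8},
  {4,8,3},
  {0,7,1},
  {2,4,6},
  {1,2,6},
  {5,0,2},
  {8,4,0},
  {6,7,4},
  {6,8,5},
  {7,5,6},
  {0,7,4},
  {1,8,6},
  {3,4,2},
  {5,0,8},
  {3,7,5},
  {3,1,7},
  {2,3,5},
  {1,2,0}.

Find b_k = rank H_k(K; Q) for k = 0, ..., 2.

b_0 = 1, b_1 = 2, b_2 = 1.

Fix the vertex order 0 < 1 < 2 < 3 < 4 < 5 < 6 < 7 < 8 and write every simplex with vertices in increasing order. Then dim K = 2 and the simplices of K are:

  0-simplices (9): [0], [1], [2], [3], [4], [5], [6], [7], [8]
  1-simplices (27): (27 of them)
  2-simplices (18): [0,1,2], [0,1,7], [0,2,5], [0,4,7], [0,4,8], [0,5,8], [1,2,6], [1,3,7], [1,3,8], [1,6,8], [2,3,4], [2,3,5], [2,4,6], [3,4,8], [3,5,7], [4,6,7], [5,6,7], [5,6,8]

so the chain groups are C_0 ≅ Z^9, C_1 ≅ Z^27, C_2 ≅ Z^18.

∂_1: C_1 → C_0 sends each edge [p,q] (with p < q) to q − p. For instance
  ∂[3,5] = [5] − [3].
This gives a 9×27 integer matrix of rank 8; reducing to Smith normal form yields diagonal entries (1,1,1,1,1,1,1,1).

Boundary ∂_2: C_2 → C_1 maps a triangle to the signed sum of its edges. For instance
  ∂[1,3,8] = [3,8] − [1,8] + [1,3],
  ∂[2,4,6] = [4,6] − [2,6] + [2,4].
As a 27×18 matrix over Z this has rank 17, with invariant factors (1,1,1,1,1,1,1,1,1,1,1,1,1,1,1,1,1).

From H_k ≅ ker(∂_k) / im(∂_{k+1}) we obtain:

  H_0: rank C_0 − rank ∂_1 = 9 − 8 = 1, and the invariant factors of ∂_1 are all 1, so H_0 ≅ Z.
  H_1: rank ker ∂_1 − rank ∂_2 = (27 − 8) − 17 = 2, and the invariant factors of ∂_2 are all 1, so H_1 ≅ Z^2.
  H_2: rank ker ∂_2 − rank ∂_3 = (18 − 17) − 0 = 1, and there is no ∂_3, so H_2 ≅ Z.

As a check, the Euler characteristic is 9 − 27 + 18 = 0, which agrees with 1 − 2 + 1 = 0.

Hence the Betti numbers are b_0 = 1, b_1 = 2, b_2 = 1.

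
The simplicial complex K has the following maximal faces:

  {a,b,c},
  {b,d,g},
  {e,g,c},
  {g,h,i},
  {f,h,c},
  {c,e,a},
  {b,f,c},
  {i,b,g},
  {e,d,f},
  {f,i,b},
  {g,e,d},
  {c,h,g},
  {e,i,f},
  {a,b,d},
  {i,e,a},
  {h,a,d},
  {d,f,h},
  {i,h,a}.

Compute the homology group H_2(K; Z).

Fix the vertex order a < b < c < d < e < f < g < h < i and write every simplex with vertices in increasing order. Then dim K = 2 and the simplices of K are:

  0-simplices (9): a, b, c, d, e, f, g, h, i
  1-simplices (27): ab, ac, ad, ae, ah, ai, bc, bd, bf, bg, bi, ce, cf, cg, ch, de, df, dg, dh, ef, eg, ei, fh, fi, gh, gi, hi
  2-simplices (18): abc, abd, ace, adh, aei, ahi, bcf, bdg, bfi, bgi, ceg, cfh, cgh, def, deg, dfh, efi, ghi

giving chain groups C_0 ≅ Z^9, C_1 ≅ Z^27, C_2 ≅ Z^18.

The boundary map ∂_1: C_1 → C_0 is given by ∂[p,q] = [q] − [p]. For instance
  ∂bc = c − b.
This gives a 9×27 integer matrix of rank 8; reducing to Smith normal form yields diagonal entries (1,1,1,1,1,1,1,1).

∂_2: C_2 → C_1 sends each 2-simplex [p,q,r] to [q,r] − [p,r] + [p,q]. For instance
  ∂ceg = eg − cg + ce,
  ∂efi = fi − ei + ef.
The 27×18 boundary matrix has rank 17 and Smith normal form diag(1,1,1,1,1,1,1,1,1,1,1,1,1,1,1,1,1).

Computing H_k = (kernel of ∂_k) / (image of ∂_{k+1}):

  H_2: rank ker ∂_2 − rank ∂_3 = (18 − 17) − 0 = 1, and there is no ∂_3, so H_2 = Z.

(K is a triangulation of the torus T^2.)

H_2 = Z.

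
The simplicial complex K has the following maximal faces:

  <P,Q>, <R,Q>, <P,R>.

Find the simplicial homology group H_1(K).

Fix the vertex order P < Q < R and write every simplex with vertices in increasing order. Then dim K = 1 and the simplices of K are:

  0-simplices (3): P, Q, R
  1-simplices (3): PQ, PR, QR

so the chain groups are C_0 ≅ Z^3, C_1 ≅ Z^3.

Boundary ∂_1: C_1 → C_0 is given by ∂[p,q] = [q] − [p].
As a 3×3 matrix over Z this has rank 2, with invariant factors (1,1).

Computing H_k = (kernel of ∂_k) / (image of ∂_{k+1}):

  H_1: rank ker ∂_1 − rank ∂_2 = (3 − 2) − 0 = 1, and there is no ∂_2, so H_1 ≅ Z.

(K is a triangulation of the circle S^1.)

H_1 ≅ Z.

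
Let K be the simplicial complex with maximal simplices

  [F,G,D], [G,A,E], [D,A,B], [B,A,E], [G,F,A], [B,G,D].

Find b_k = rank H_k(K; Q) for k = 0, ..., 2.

Take the total order A < B < D < E < F < G on the vertex set. Then K (dimension 2) consists of the simplices:

  0-simplices (6): A, B, D, E, F, G
  1-simplices (12): AB, AD, AE, AF, AG, BD, BE, BG, DF, DG, EG, FG
  2-simplices (6): ABD, ABE, AEG, AFG, BDG, DFG

so the chain groups are C_0 ≅ Z^6, C_1 ≅ Z^12, C_2 ≅ Z^6.

∂_1: C_1 → C_0 is given by ∂[p,q] = [q] − [p]. For instance
  ∂AD = D − A.
The 6×12 boundary matrix has rank 5 and Smith normal form diag(1,1,1,1,1).

The boundary map ∂_2: C_2 → C_1 maps a triangle to the signed sum of its edges. For instance
  ∂ABE = BE − AE + AB,
  ∂ABD = BD − AD + AB.
As a 12×6 matrix over Z this has rank 6, with invariant factors (1,1,1,1,1,1).

Computing H_k = (kernel of ∂_k) / (image of ∂_{k+1}):

  H_0: rank C_0 − rank ∂_1 = 6 − 5 = 1, and the invariant factors of ∂_1 are all 1, so H_0 ≅ Z.
  H_1: rank ker ∂_1 − rank ∂_2 = (12 − 5) − 6 = 1, and the invariant factors of ∂_2 are all 1, so H_1 ≅ Z.
  H_2: rank ker ∂_2 − rank ∂_3 = (6 − 6) − 0 = 0, and there is no ∂_3, so H_2 ≅ 0.

Hence the Betti numbers are b_0 = 1, b_1 = 1, b_2 = 0.

b_0 = 1, b_1 = 1, b_2 = 0.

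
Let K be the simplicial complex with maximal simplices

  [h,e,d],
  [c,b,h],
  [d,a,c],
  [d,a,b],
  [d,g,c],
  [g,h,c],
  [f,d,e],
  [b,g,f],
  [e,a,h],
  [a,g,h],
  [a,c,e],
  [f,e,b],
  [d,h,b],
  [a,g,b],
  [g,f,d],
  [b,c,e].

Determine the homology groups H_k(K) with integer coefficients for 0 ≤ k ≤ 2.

H_0 = Z,  H_1 = Z^2,  H_2 = Z.

We work with the vertex ordering a < b < c < d < e < f < g < h. The simplices of K, each written with vertices in increasing order, are:

  0-simplices (8): a, b, c, d, e, f, g, h
  1-simplices (24): ab, ac, ad, ae, ag, ah, bc, bd, be, bf, bg, bh, cd, ce, cg, ch, de, df, dg, dh, ef, eh, fg, gh
  2-simplices (16): abd, abg, acd, ace, aeh, agh, bce, bch, bdh, bef, bfg, cdg, cgh, def, deh, dfg

Hence C_0 ≅ Z^8, C_1 ≅ Z^24, C_2 ≅ Z^16.

Boundary ∂_1: C_1 → C_0 is given by ∂[p,q] = [q] − [p]. For instance
  ∂ag = g − a.
The resulting 8×24 matrix has rank 7, and its Smith normal form has invariant factors (1,1,1,1,1,1,1).

∂_2: C_2 → C_1 sends each 2-simplex [p,q,r] to [q,r] − [p,r] + [p,q]. For instance
  ∂aeh = eh − ah + ae,
  ∂dfg = fg − dg + df.
As a 24×16 matrix over Z this has rank 15, with invariant factors (1,1,1,1,1,1,1,1,1,1,1,1,1,1,1).

Now H_k = ker ∂_k / im ∂_{k+1}, so:

  H_0: rank C_0 − rank ∂_1 = 8 − 7 = 1, and the invariant factors of ∂_1 are all 1, so H_0 ≅ Z.
  H_1: rank ker ∂_1 − rank ∂_2 = (24 − 7) − 15 = 2, and the invariant factors of ∂_2 are all 1, so H_1 ≅ Z^2.
  H_2: rank ker ∂_2 − rank ∂_3 = (16 − 15) − 0 = 1, and there is no ∂_3, so H_2 ≅ Z.

As a check, the Euler characteristic is 8 − 24 + 16 = 0, which agrees with 1 − 2 + 1 = 0.
(K is a triangulation of the torus T^2.)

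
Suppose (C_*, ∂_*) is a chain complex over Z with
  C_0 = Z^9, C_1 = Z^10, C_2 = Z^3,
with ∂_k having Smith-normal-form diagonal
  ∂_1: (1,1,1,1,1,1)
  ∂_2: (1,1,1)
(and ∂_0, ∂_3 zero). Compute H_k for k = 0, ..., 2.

H_0 = Z^3,  H_1 = Z,  H_2 = 0.

H_0: b_0 = 9 − 0 − 6 = 3; torsion from ∂_1 factors > 1: none. So H_0 = Z^3.
H_1: b_1 = 10 − 6 − 3 = 1; torsion from ∂_2 factors > 1: none. So H_1 = Z.
H_2: b_2 = 3 − 3 − 0 = 0; torsion from ∂_3 factors > 1: none. So H_2 = 0.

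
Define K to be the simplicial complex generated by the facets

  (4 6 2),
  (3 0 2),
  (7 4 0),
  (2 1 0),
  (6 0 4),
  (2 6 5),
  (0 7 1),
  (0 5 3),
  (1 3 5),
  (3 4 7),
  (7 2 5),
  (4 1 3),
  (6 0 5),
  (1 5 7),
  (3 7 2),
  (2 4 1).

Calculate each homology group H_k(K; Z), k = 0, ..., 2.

H_0 = Z,  H_1 = Z^2,  H_2 = Z.

Take the total order 0 < 1 < 2 < 3 < 4 < 5 < 6 < 7 on the vertex set. Then K (dimension 2) consists of the simplices:

  0-simplices (8): [0], [1], [2], [3], [4], [5], [6], [7]
  1-simplices (24): (24 of them)
  2-simplices (16): [0,1,2], [0,1,7], [0,2,3], [0,3,5], [0,4,6], [0,4,7], [0,5,6], [1,2,4], [1,3,4], [1,3,5], [1,5,7], [2,3,7], [2,4,6], [2,5,6], [2,5,7], [3,4,7]

Hence C_0 ≅ Z^8, C_1 ≅ Z^24, C_2 ≅ Z^16.

∂_1: C_1 → C_0 maps an edge to its endpoints' difference, ∂[p,q] = q − p. For instance
  ∂[1,7] = [7] − [1].
The 8×24 boundary matrix has rank 7 and Smith normal form diag(1,1,1,1,1,1,1).

∂_2: C_2 → C_1 acts by ∂[p,q,r] = [q,r] − [p,r] + [p,q]. For instance
  ∂[3,4,7] = [4,7] − [3,7] + [3,4],
  ∂[2,5,7] = [5,7] − [2,7] + [2,5].
The 24×16 boundary matrix has rank 15 and Smith normal form diag(1,1,1,1,1,1,1,1,1,1,1,1,1,1,1).

Reading off H_k = ker ∂_k / im ∂_{k+1}:

  H_0: rank C_0 − rank ∂_1 = 8 − 7 = 1, and the invariant factors of ∂_1 are all 1, so H_0 = Z.
  H_1: rank ker ∂_1 − rank ∂_2 = (24 − 7) − 15 = 2, and the invariant factors of ∂_2 are all 1, so H_1 = Z^2.
  H_2: rank ker ∂_2 − rank ∂_3 = (16 − 15) − 0 = 1, and there is no ∂_3, so H_2 = Z.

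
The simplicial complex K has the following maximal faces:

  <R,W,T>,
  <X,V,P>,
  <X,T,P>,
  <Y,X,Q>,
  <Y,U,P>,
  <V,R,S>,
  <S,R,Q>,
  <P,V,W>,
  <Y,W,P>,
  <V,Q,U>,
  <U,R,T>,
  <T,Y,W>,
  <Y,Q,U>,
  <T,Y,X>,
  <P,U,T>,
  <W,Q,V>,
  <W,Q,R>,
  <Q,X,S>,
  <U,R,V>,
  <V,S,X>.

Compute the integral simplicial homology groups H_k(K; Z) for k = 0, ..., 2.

K has 10 vertices, 30 edges, 20 triangles.
rank ∂_0 = 0, rank ∂_1 = 9 ⇒ b_0 = 10 − 0 − 9 = 1; all invariant factors of ∂_1 are 1 so no torsion. So H_0 = Z.
rank ∂_1 = 9, rank ∂_2 = 20 ⇒ b_1 = 30 − 9 − 20 = 1; ∂_2 has invariant factor(s) [2] giving torsion. So H_1 = Z ⊕ Z/2Z.
rank ∂_2 = 20, rank ∂_3 = 0 ⇒ b_2 = 20 − 20 − 0 = 0. So H_2 = 0.

H_0 ≅ Z,  H_1 ≅ Z ⊕ Z/2Z,  H_2 = 0.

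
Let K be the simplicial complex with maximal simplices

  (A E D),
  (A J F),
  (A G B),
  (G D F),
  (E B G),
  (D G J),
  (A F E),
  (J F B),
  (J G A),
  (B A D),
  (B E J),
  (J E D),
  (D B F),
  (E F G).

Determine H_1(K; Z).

H_1 ≅ Z^2.

Fix the vertex order A < B < D < E < F < G < J and write every simplex with vertices in increasing order. Then dim K = 2 and the simplices of K are:

  0-simplices (7): A, B, D, E, F, G, J
  1-simplices (21): AB, AD, AE, AF, AG, AJ, BD, BE, BF, BG, BJ, DE, DF, DG, DJ, EF, EG, EJ, FG, FJ, GJ
  2-simplices (14): ABD, ABG, ADE, AEF, AFJ, AGJ, BDF, BEG, BEJ, BFJ, DEJ, DFG, DGJ, EFG

Hence C_0 ≅ Z^7, C_1 ≅ Z^21, C_2 ≅ Z^14.

∂_1: C_1 → C_0 is given by ∂[p,q] = [q] − [p]. For instance
  ∂AB = B − A.
The 7×21 boundary matrix has rank 6 and Smith normal form diag(1,1,1,1,1,1).

Boundary ∂_2: C_2 → C_1 sends each 2-simplex [p,q,r] to [q,r] − [p,r] + [p,q]. For instance
  ∂ABD = BD − AD + AB,
  ∂DEJ = EJ − DJ + DE.
As a 21×14 matrix over Z this has rank 13, with invariant factors (1,1,1,1,1,1,1,1,1,1,1,1,1).

Reading off H_k = ker ∂_k / im ∂_{k+1}:

  H_1: rank ker ∂_1 − rank ∂_2 = (21 − 6) − 13 = 2, and the invariant factors of ∂_2 are all 1, so H_1 = Z^2.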